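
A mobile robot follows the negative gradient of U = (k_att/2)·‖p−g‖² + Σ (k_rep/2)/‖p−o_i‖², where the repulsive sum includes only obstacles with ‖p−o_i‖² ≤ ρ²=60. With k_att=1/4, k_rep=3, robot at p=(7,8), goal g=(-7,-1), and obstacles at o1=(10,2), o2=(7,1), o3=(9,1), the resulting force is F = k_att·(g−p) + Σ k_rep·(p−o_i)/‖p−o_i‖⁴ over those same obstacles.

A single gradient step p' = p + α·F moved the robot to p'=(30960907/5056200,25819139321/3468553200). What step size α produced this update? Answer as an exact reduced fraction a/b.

F_att = 1/4·(g−p) = 1/4·(-14,-9) = (-3.5000,-2.2500)
o1: d²=45 ≤ ρ²=60; F_rep = 3·(-3,6)/45² = (-0.0044,0.0089)
o2: d²=49 ≤ ρ²=60; F_rep = 3·(0,7)/49² = (0.0000,0.0087)
o3: d²=53 ≤ ρ²=60; F_rep = 3·(-2,7)/53² = (-0.0021,0.0075)
F = F_att + ΣF_rep = (-3.5066,-2.2249)
Δp = p'−p = (-0.8766,-0.5562); α = Δx/Fx = (-4432493/5056200) / (-4432493/1264050) = 1/4
check: Δy/Fy = (-1929286279/3468553200) / (-1929286279/867138300) = 1/4 ✓

α = 1/4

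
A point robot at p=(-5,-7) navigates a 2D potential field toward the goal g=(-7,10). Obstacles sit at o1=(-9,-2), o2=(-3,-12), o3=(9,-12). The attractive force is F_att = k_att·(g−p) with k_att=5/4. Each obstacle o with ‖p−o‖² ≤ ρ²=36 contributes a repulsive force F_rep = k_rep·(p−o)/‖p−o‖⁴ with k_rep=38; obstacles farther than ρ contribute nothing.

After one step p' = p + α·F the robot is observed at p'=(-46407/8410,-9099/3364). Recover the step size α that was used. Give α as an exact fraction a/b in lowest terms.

α = 1/5

F_att = 5/4·(g−p) = 5/4·(-2,17) = (-2.5000,21.2500)
o1: d²=41 > ρ²=36 → inactive
o2: d²=29 ≤ ρ²=36; F_rep = 38·(-2,5)/29² = (-0.0904,0.2259)
o3: d²=221 > ρ²=36 → inactive
F = F_att + ΣF_rep = (-2.5904,21.4759)
Δp = p'−p = (-0.5181,4.2952); α = Δx/Fx = (-4357/8410) / (-4357/1682) = 1/5
check: Δy/Fy = (14449/3364) / (72245/3364) = 1/5 ✓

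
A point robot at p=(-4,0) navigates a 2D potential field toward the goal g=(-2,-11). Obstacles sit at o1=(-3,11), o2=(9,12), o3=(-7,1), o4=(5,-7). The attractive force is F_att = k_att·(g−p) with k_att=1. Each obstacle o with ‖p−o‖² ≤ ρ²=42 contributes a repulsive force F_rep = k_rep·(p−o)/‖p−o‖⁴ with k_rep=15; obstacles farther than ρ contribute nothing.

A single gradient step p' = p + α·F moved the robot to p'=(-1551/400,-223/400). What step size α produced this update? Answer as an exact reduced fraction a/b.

α = 1/20

F_att = 1·(g−p) = 1·(2,-11) = (2.0000,-11.0000)
o1: d²=122 > ρ²=42 → inactive
o2: d²=313 > ρ²=42 → inactive
o3: d²=10 ≤ ρ²=42; F_rep = 15·(3,-1)/10² = (0.4500,-0.1500)
o4: d²=130 > ρ²=42 → inactive
F = F_att + ΣF_rep = (2.4500,-11.1500)
Δp = p'−p = (0.1225,-0.5575); α = Δx/Fx = (49/400) / (49/20) = 1/20
check: Δy/Fy = (-223/400) / (-223/20) = 1/20 ✓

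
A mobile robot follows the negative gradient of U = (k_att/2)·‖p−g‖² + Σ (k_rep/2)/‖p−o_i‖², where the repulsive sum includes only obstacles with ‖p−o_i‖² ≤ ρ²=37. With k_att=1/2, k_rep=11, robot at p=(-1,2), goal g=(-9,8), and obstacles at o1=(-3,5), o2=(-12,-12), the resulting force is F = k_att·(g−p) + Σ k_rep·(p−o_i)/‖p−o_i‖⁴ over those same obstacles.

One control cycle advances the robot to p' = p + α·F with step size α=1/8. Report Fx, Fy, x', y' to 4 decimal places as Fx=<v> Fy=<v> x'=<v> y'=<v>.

F_att = 1/2·(g−p) = 1/2·(-8,6) = (-4.0000,3.0000)
o1: d²=13 ≤ ρ²=37; F_rep = 11·(2,-3)/13² = (0.1302,-0.1953)
o2: d²=317 > ρ²=37 → inactive
F = F_att + ΣF_rep = (-3.8698,2.8047)
p' = p + 1/8·F = (-1.4837,2.3506)

Fx=-3.8698 Fy=2.8047 x'=-1.4837 y'=2.3506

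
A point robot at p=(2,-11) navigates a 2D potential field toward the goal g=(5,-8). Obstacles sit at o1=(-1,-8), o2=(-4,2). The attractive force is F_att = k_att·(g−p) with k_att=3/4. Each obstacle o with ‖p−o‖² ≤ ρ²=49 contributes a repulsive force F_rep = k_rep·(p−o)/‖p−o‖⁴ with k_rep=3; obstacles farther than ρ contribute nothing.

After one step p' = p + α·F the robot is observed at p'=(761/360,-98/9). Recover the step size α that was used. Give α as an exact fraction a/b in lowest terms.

F_att = 3/4·(g−p) = 3/4·(3,3) = (2.2500,2.2500)
o1: d²=18 ≤ ρ²=49; F_rep = 3·(3,-3)/18² = (0.0278,-0.0278)
o2: d²=205 > ρ²=49 → inactive
F = F_att + ΣF_rep = (2.2778,2.2222)
Δp = p'−p = (0.1139,0.1111); α = Δx/Fx = (41/360) / (41/18) = 1/20
check: Δy/Fy = (1/9) / (20/9) = 1/20 ✓

α = 1/20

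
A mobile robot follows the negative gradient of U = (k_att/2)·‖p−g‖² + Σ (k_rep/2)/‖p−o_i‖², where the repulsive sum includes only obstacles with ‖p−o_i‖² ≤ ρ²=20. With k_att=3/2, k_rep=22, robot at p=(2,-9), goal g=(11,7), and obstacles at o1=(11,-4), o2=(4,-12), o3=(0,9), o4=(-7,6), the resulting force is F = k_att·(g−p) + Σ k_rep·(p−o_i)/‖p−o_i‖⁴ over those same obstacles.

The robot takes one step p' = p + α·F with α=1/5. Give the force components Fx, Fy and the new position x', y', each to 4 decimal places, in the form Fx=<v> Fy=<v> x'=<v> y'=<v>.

Fx=13.2396 Fy=24.3905 x'=4.6479 y'=-4.1219

F_att = 3/2·(g−p) = 3/2·(9,16) = (13.5000,24.0000)
o1: d²=106 > ρ²=20 → inactive
o2: d²=13 ≤ ρ²=20; F_rep = 22·(-2,3)/13² = (-0.2604,0.3905)
o3: d²=328 > ρ²=20 → inactive
o4: d²=306 > ρ²=20 → inactive
F = F_att + ΣF_rep = (13.2396,24.3905)
p' = p + 1/5·F = (4.6479,-4.1219)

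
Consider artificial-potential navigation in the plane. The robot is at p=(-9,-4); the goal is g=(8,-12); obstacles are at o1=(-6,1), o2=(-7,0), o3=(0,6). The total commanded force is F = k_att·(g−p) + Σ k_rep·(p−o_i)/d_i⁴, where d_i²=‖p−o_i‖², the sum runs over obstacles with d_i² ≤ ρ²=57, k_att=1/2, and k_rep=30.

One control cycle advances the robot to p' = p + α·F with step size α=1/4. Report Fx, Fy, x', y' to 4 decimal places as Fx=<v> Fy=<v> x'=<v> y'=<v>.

Fx=8.2721 Fy=-4.4298 x'=-6.9320 y'=-5.1074

F_att = 1/2·(g−p) = 1/2·(17,-8) = (8.5000,-4.0000)
o1: d²=34 ≤ ρ²=57; F_rep = 30·(-3,-5)/34² = (-0.0779,-0.1298)
o2: d²=20 ≤ ρ²=57; F_rep = 30·(-2,-4)/20² = (-0.1500,-0.3000)
o3: d²=181 > ρ²=57 → inactive
F = F_att + ΣF_rep = (8.2721,-4.4298)
p' = p + 1/4·F = (-6.9320,-5.1074)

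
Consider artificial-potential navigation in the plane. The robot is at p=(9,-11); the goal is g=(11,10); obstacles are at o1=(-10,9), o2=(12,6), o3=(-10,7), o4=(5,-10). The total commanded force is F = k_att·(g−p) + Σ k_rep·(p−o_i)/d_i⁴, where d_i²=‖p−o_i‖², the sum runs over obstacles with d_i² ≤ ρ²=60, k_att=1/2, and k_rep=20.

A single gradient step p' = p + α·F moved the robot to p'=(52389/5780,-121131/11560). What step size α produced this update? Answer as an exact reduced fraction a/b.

F_att = 1/2·(g−p) = 1/2·(2,21) = (1.0000,10.5000)
o1: d²=761 > ρ²=60 → inactive
o2: d²=298 > ρ²=60 → inactive
o3: d²=685 > ρ²=60 → inactive
o4: d²=17 ≤ ρ²=60; F_rep = 20·(4,-1)/17² = (0.2768,-0.0692)
F = F_att + ΣF_rep = (1.2768,10.4308)
Δp = p'−p = (0.0638,0.5215); α = Δx/Fx = (369/5780) / (369/289) = 1/20
check: Δy/Fy = (6029/11560) / (6029/578) = 1/20 ✓

α = 1/20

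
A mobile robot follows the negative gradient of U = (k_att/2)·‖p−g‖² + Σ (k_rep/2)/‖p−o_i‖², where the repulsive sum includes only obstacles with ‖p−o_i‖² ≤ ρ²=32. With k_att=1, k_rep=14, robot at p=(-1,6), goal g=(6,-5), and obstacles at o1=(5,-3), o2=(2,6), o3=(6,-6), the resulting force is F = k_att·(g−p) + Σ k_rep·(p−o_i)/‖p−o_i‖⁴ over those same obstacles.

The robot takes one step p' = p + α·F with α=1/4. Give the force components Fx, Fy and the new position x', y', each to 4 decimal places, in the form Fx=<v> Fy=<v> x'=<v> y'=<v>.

F_att = 1·(g−p) = 1·(7,-11) = (7.0000,-11.0000)
o1: d²=117 > ρ²=32 → inactive
o2: d²=9 ≤ ρ²=32; F_rep = 14·(-3,0)/9² = (-0.5185,0.0000)
o3: d²=193 > ρ²=32 → inactive
F = F_att + ΣF_rep = (6.4815,-11.0000)
p' = p + 1/4·F = (0.6204,3.2500)

Fx=6.4815 Fy=-11.0000 x'=0.6204 y'=3.2500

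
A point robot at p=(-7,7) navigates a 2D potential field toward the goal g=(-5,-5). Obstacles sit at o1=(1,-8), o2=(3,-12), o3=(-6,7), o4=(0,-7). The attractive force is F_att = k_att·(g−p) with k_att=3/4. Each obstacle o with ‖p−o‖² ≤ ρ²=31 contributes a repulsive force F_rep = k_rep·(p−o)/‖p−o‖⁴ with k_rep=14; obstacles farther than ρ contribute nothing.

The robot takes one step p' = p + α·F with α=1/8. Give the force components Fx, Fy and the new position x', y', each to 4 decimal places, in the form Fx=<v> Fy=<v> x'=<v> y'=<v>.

F_att = 3/4·(g−p) = 3/4·(2,-12) = (1.5000,-9.0000)
o1: d²=289 > ρ²=31 → inactive
o2: d²=461 > ρ²=31 → inactive
o3: d²=1 ≤ ρ²=31; F_rep = 14·(-1,0)/1² = (-14.0000,0.0000)
o4: d²=245 > ρ²=31 → inactive
F = F_att + ΣF_rep = (-12.5000,-9.0000)
p' = p + 1/8·F = (-8.5625,5.8750)

Fx=-12.5000 Fy=-9.0000 x'=-8.5625 y'=5.8750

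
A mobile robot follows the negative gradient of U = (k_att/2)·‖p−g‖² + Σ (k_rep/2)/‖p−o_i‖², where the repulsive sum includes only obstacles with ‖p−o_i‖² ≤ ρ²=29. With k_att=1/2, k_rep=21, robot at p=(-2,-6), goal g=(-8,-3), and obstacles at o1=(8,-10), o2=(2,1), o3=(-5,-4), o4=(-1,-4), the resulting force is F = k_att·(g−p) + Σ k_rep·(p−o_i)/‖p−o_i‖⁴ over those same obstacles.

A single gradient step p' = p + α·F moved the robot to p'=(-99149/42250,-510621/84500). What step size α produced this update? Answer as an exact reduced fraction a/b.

F_att = 1/2·(g−p) = 1/2·(-6,3) = (-3.0000,1.5000)
o1: d²=116 > ρ²=29 → inactive
o2: d²=65 > ρ²=29 → inactive
o3: d²=13 ≤ ρ²=29; F_rep = 21·(3,-2)/13² = (0.3728,-0.2485)
o4: d²=5 ≤ ρ²=29; F_rep = 21·(-1,-2)/5² = (-0.8400,-1.6800)
F = F_att + ΣF_rep = (-3.4672,-0.4285)
Δp = p'−p = (-0.3467,-0.0429); α = Δx/Fx = (-14649/42250) / (-14649/4225) = 1/10
check: Δy/Fy = (-3621/84500) / (-3621/8450) = 1/10 ✓

α = 1/10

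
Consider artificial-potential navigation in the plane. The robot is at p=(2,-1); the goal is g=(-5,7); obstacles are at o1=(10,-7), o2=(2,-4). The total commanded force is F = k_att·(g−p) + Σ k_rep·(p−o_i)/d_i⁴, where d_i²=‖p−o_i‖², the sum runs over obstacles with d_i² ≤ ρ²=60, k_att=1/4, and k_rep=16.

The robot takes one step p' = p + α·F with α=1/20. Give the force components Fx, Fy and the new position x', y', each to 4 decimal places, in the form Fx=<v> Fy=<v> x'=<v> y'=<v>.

F_att = 1/4·(g−p) = 1/4·(-7,8) = (-1.7500,2.0000)
o1: d²=100 > ρ²=60 → inactive
o2: d²=9 ≤ ρ²=60; F_rep = 16·(0,3)/9² = (0.0000,0.5926)
F = F_att + ΣF_rep = (-1.7500,2.5926)
p' = p + 1/20·F = (1.9125,-0.8704)

Fx=-1.7500 Fy=2.5926 x'=1.9125 y'=-0.8704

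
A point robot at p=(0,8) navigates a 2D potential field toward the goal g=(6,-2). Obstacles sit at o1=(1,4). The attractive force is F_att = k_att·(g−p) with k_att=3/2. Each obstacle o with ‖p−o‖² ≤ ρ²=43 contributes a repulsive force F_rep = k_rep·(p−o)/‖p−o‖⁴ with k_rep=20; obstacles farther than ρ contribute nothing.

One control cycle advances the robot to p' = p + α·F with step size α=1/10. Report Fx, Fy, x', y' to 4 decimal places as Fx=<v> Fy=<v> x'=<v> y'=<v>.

Fx=8.9308 Fy=-14.7232 x'=0.8931 y'=6.5277

F_att = 3/2·(g−p) = 3/2·(6,-10) = (9.0000,-15.0000)
o1: d²=17 ≤ ρ²=43; F_rep = 20·(-1,4)/17² = (-0.0692,0.2768)
F = F_att + ΣF_rep = (8.9308,-14.7232)
p' = p + 1/10·F = (0.8931,6.5277)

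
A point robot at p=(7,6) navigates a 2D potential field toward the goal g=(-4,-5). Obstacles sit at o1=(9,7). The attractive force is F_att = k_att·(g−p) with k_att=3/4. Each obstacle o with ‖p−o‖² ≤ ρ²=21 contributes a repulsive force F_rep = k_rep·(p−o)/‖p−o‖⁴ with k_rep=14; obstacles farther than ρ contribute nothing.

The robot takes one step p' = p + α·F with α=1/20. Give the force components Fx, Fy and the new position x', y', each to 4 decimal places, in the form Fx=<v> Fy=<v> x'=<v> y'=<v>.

Fx=-9.3700 Fy=-8.8100 x'=6.5315 y'=5.5595

F_att = 3/4·(g−p) = 3/4·(-11,-11) = (-8.2500,-8.2500)
o1: d²=5 ≤ ρ²=21; F_rep = 14·(-2,-1)/5² = (-1.1200,-0.5600)
F = F_att + ΣF_rep = (-9.3700,-8.8100)
p' = p + 1/20·F = (6.5315,5.5595)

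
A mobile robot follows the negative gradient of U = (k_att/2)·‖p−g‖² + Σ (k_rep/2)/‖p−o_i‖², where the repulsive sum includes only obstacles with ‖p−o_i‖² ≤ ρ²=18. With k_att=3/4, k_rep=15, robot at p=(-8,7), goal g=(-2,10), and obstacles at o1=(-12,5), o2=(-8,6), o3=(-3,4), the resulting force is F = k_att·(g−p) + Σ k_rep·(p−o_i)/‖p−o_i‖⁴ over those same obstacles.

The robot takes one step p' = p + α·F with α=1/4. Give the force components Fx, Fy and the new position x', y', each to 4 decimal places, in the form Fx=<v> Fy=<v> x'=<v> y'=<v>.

Fx=4.5000 Fy=17.2500 x'=-6.8750 y'=11.3125

F_att = 3/4·(g−p) = 3/4·(6,3) = (4.5000,2.2500)
o1: d²=20 > ρ²=18 → inactive
o2: d²=1 ≤ ρ²=18; F_rep = 15·(0,1)/1² = (0.0000,15.0000)
o3: d²=34 > ρ²=18 → inactive
F = F_att + ΣF_rep = (4.5000,17.2500)
p' = p + 1/4·F = (-6.8750,11.3125)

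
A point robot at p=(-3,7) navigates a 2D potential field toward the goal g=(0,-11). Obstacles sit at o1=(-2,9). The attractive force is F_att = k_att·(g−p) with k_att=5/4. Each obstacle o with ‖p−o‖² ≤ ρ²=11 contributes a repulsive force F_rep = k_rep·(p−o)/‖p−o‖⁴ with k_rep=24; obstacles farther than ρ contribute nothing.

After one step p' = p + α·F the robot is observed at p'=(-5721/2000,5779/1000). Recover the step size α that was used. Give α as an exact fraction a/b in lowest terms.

F_att = 5/4·(g−p) = 5/4·(3,-18) = (3.7500,-22.5000)
o1: d²=5 ≤ ρ²=11; F_rep = 24·(-1,-2)/5² = (-0.9600,-1.9200)
F = F_att + ΣF_rep = (2.7900,-24.4200)
Δp = p'−p = (0.1395,-1.2210); α = Δx/Fx = (279/2000) / (279/100) = 1/20
check: Δy/Fy = (-1221/1000) / (-1221/50) = 1/20 ✓

α = 1/20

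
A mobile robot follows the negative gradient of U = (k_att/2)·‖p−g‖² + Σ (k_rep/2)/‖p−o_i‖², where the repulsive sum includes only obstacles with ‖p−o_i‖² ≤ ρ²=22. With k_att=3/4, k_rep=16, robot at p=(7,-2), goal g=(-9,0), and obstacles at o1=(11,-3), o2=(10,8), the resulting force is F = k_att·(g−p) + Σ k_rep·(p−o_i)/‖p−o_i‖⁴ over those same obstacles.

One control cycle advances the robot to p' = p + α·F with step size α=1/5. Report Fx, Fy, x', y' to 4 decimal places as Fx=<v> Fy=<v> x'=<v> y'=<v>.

Fx=-12.2215 Fy=1.5554 x'=4.5557 y'=-1.6889

F_att = 3/4·(g−p) = 3/4·(-16,2) = (-12.0000,1.5000)
o1: d²=17 ≤ ρ²=22; F_rep = 16·(-4,1)/17² = (-0.2215,0.0554)
o2: d²=109 > ρ²=22 → inactive
F = F_att + ΣF_rep = (-12.2215,1.5554)
p' = p + 1/5·F = (4.5557,-1.6889)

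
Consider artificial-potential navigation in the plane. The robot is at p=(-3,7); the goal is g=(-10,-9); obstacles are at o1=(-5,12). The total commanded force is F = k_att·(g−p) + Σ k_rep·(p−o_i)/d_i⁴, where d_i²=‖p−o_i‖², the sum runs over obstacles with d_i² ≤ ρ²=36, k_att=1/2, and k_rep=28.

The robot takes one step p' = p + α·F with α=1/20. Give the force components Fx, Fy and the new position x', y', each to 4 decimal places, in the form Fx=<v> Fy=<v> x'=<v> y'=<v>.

F_att = 1/2·(g−p) = 1/2·(-7,-16) = (-3.5000,-8.0000)
o1: d²=29 ≤ ρ²=36; F_rep = 28·(2,-5)/29² = (0.0666,-0.1665)
F = F_att + ΣF_rep = (-3.4334,-8.1665)
p' = p + 1/20·F = (-3.1717,6.5917)

Fx=-3.4334 Fy=-8.1665 x'=-3.1717 y'=6.5917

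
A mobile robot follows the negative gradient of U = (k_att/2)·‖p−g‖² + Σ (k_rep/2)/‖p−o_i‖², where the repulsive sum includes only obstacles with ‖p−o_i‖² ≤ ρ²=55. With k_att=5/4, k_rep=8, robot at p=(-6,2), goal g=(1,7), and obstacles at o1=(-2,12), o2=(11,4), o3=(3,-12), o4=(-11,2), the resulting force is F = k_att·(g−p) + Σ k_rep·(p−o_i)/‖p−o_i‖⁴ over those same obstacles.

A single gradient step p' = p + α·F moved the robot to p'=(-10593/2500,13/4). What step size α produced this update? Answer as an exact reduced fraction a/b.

F_att = 5/4·(g−p) = 5/4·(7,5) = (8.7500,6.2500)
o1: d²=116 > ρ²=55 → inactive
o2: d²=293 > ρ²=55 → inactive
o3: d²=277 > ρ²=55 → inactive
o4: d²=25 ≤ ρ²=55; F_rep = 8·(5,0)/25² = (0.0640,0.0000)
F = F_att + ΣF_rep = (8.8140,6.2500)
Δp = p'−p = (1.7628,1.2500); α = Δx/Fx = (4407/2500) / (4407/500) = 1/5
check: Δy/Fy = (5/4) / (25/4) = 1/5 ✓

α = 1/5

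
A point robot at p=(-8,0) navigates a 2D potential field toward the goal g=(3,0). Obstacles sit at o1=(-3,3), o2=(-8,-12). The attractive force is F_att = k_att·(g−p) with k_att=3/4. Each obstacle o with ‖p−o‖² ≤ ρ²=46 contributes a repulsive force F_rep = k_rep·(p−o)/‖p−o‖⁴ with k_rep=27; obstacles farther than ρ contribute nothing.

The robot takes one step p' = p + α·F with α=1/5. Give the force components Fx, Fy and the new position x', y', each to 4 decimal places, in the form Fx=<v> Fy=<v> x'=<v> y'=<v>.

F_att = 3/4·(g−p) = 3/4·(11,0) = (8.2500,0.0000)
o1: d²=34 ≤ ρ²=46; F_rep = 27·(-5,-3)/34² = (-0.1168,-0.0701)
o2: d²=144 > ρ²=46 → inactive
F = F_att + ΣF_rep = (8.1332,-0.0701)
p' = p + 1/5·F = (-6.3734,-0.0140)

Fx=8.1332 Fy=-0.0701 x'=-6.3734 y'=-0.0140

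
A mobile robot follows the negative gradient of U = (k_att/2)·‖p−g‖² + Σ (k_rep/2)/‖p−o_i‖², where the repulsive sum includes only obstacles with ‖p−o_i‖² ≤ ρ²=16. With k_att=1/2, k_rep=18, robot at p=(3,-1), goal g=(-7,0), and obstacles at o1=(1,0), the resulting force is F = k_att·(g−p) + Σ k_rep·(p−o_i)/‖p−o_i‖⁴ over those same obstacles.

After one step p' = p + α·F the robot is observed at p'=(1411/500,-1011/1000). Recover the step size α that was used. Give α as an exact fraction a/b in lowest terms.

F_att = 1/2·(g−p) = 1/2·(-10,1) = (-5.0000,0.5000)
o1: d²=5 ≤ ρ²=16; F_rep = 18·(2,-1)/5² = (1.4400,-0.7200)
F = F_att + ΣF_rep = (-3.5600,-0.2200)
Δp = p'−p = (-0.1780,-0.0110); α = Δx/Fx = (-89/500) / (-89/25) = 1/20
check: Δy/Fy = (-11/1000) / (-11/50) = 1/20 ✓

α = 1/20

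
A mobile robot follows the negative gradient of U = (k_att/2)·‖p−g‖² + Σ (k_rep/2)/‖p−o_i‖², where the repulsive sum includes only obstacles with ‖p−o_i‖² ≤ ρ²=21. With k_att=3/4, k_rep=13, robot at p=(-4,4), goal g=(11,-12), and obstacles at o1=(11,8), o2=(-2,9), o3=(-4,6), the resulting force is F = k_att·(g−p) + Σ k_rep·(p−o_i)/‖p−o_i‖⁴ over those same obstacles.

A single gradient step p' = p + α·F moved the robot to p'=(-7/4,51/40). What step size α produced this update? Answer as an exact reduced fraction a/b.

α = 1/5

F_att = 3/4·(g−p) = 3/4·(15,-16) = (11.2500,-12.0000)
o1: d²=241 > ρ²=21 → inactive
o2: d²=29 > ρ²=21 → inactive
o3: d²=4 ≤ ρ²=21; F_rep = 13·(0,-2)/4² = (0.0000,-1.6250)
F = F_att + ΣF_rep = (11.2500,-13.6250)
Δp = p'−p = (2.2500,-2.7250); α = Δx/Fx = (9/4) / (45/4) = 1/5
check: Δy/Fy = (-109/40) / (-109/8) = 1/5 ✓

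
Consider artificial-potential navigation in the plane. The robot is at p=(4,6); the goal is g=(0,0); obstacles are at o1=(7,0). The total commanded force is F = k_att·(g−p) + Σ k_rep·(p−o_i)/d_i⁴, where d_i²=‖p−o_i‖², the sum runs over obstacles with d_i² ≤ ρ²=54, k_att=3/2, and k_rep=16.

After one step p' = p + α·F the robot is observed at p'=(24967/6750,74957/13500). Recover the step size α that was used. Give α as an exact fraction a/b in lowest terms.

F_att = 3/2·(g−p) = 3/2·(-4,-6) = (-6.0000,-9.0000)
o1: d²=45 ≤ ρ²=54; F_rep = 16·(-3,6)/45² = (-0.0237,0.0474)
F = F_att + ΣF_rep = (-6.0237,-8.9526)
Δp = p'−p = (-0.3012,-0.4476); α = Δx/Fx = (-2033/6750) / (-4066/675) = 1/20
check: Δy/Fy = (-6043/13500) / (-6043/675) = 1/20 ✓

α = 1/20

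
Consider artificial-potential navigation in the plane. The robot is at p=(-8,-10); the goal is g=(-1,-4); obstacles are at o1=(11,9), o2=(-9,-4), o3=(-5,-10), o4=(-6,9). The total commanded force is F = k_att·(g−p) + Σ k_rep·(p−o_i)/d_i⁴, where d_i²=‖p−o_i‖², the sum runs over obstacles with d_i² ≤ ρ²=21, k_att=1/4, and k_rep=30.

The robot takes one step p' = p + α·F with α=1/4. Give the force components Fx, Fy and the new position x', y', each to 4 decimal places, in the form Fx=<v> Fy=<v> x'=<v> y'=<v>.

F_att = 1/4·(g−p) = 1/4·(7,6) = (1.7500,1.5000)
o1: d²=722 > ρ²=21 → inactive
o2: d²=37 > ρ²=21 → inactive
o3: d²=9 ≤ ρ²=21; F_rep = 30·(-3,0)/9² = (-1.1111,0.0000)
o4: d²=365 > ρ²=21 → inactive
F = F_att + ΣF_rep = (0.6389,1.5000)
p' = p + 1/4·F = (-7.8403,-9.6250)

Fx=0.6389 Fy=1.5000 x'=-7.8403 y'=-9.6250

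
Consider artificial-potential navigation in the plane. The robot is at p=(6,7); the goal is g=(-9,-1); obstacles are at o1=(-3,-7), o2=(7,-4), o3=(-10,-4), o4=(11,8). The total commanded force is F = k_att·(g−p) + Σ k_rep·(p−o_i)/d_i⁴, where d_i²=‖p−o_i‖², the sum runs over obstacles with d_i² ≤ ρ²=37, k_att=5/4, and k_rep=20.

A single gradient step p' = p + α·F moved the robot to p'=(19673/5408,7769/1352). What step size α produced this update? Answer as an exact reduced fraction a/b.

F_att = 5/4·(g−p) = 5/4·(-15,-8) = (-18.7500,-10.0000)
o1: d²=277 > ρ²=37 → inactive
o2: d²=122 > ρ²=37 → inactive
o3: d²=377 > ρ²=37 → inactive
o4: d²=26 ≤ ρ²=37; F_rep = 20·(-5,-1)/26² = (-0.1479,-0.0296)
F = F_att + ΣF_rep = (-18.8979,-10.0296)
Δp = p'−p = (-2.3622,-1.2537); α = Δx/Fx = (-12775/5408) / (-12775/676) = 1/8
check: Δy/Fy = (-1695/1352) / (-1695/169) = 1/8 ✓

α = 1/8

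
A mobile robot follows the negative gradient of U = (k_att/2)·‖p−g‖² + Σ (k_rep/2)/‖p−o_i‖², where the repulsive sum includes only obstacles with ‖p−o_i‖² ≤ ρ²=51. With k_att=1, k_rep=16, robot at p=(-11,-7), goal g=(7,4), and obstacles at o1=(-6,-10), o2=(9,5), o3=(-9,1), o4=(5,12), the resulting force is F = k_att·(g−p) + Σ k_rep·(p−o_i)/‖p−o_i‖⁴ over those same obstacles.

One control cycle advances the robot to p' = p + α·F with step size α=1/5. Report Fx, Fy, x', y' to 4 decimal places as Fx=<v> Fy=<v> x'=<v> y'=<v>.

F_att = 1·(g−p) = 1·(18,11) = (18.0000,11.0000)
o1: d²=34 ≤ ρ²=51; F_rep = 16·(-5,3)/34² = (-0.0692,0.0415)
o2: d²=544 > ρ²=51 → inactive
o3: d²=68 > ρ²=51 → inactive
o4: d²=617 > ρ²=51 → inactive
F = F_att + ΣF_rep = (17.9308,11.0415)
p' = p + 1/5·F = (-7.4138,-4.7917)

Fx=17.9308 Fy=11.0415 x'=-7.4138 y'=-4.7917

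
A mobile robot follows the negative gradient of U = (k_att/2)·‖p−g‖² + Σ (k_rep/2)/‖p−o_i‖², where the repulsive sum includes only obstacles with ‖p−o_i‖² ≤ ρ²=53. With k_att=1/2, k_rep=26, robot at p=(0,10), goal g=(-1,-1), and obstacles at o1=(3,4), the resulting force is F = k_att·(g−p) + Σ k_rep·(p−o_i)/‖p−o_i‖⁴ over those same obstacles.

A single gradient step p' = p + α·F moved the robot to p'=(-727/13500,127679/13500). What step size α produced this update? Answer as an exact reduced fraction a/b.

F_att = 1/2·(g−p) = 1/2·(-1,-11) = (-0.5000,-5.5000)
o1: d²=45 ≤ ρ²=53; F_rep = 26·(-3,6)/45² = (-0.0385,0.0770)
F = F_att + ΣF_rep = (-0.5385,-5.4230)
Δp = p'−p = (-0.0539,-0.5423); α = Δx/Fx = (-727/13500) / (-727/1350) = 1/10
check: Δy/Fy = (-7321/13500) / (-7321/1350) = 1/10 ✓

α = 1/10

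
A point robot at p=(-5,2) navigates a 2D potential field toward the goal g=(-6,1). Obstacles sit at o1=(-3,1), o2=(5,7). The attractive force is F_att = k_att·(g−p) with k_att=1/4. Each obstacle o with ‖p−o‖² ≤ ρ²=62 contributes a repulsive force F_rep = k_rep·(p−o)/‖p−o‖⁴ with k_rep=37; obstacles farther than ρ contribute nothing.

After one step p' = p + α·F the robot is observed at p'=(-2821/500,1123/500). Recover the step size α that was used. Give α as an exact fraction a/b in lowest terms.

F_att = 1/4·(g−p) = 1/4·(-1,-1) = (-0.2500,-0.2500)
o1: d²=5 ≤ ρ²=62; F_rep = 37·(-2,1)/5² = (-2.9600,1.4800)
o2: d²=125 > ρ²=62 → inactive
F = F_att + ΣF_rep = (-3.2100,1.2300)
Δp = p'−p = (-0.6420,0.2460); α = Δx/Fx = (-321/500) / (-321/100) = 1/5
check: Δy/Fy = (123/500) / (123/100) = 1/5 ✓

α = 1/5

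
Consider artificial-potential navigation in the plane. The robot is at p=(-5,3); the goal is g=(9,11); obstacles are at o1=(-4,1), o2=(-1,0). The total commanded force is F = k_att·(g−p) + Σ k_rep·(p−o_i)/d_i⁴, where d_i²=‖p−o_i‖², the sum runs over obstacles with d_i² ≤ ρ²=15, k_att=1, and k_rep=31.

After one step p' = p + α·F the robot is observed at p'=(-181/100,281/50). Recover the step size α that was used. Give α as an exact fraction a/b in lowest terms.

α = 1/4

F_att = 1·(g−p) = 1·(14,8) = (14.0000,8.0000)
o1: d²=5 ≤ ρ²=15; F_rep = 31·(-1,2)/5² = (-1.2400,2.4800)
o2: d²=25 > ρ²=15 → inactive
F = F_att + ΣF_rep = (12.7600,10.4800)
Δp = p'−p = (3.1900,2.6200); α = Δx/Fx = (319/100) / (319/25) = 1/4
check: Δy/Fy = (131/50) / (262/25) = 1/4 ✓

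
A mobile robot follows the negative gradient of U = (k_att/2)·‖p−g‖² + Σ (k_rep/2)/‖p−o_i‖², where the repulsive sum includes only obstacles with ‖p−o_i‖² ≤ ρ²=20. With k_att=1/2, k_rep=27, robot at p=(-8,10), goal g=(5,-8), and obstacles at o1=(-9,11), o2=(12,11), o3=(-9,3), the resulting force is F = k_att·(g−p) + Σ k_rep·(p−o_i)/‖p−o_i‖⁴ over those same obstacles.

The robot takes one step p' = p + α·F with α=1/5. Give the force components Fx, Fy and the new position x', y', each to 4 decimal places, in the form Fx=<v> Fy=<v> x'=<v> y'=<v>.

F_att = 1/2·(g−p) = 1/2·(13,-18) = (6.5000,-9.0000)
o1: d²=2 ≤ ρ²=20; F_rep = 27·(1,-1)/2² = (6.7500,-6.7500)
o2: d²=401 > ρ²=20 → inactive
o3: d²=50 > ρ²=20 → inactive
F = F_att + ΣF_rep = (13.2500,-15.7500)
p' = p + 1/5·F = (-5.3500,6.8500)

Fx=13.2500 Fy=-15.7500 x'=-5.3500 y'=6.8500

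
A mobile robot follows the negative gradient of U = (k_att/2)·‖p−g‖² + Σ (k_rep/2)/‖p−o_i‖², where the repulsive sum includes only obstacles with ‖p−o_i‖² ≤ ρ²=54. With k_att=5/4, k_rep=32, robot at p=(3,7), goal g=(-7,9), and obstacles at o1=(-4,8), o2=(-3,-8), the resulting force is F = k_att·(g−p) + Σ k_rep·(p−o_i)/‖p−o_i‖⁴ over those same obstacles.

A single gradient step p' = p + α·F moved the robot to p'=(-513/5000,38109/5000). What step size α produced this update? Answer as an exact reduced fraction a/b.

α = 1/4

F_att = 5/4·(g−p) = 5/4·(-10,2) = (-12.5000,2.5000)
o1: d²=50 ≤ ρ²=54; F_rep = 32·(7,-1)/50² = (0.0896,-0.0128)
o2: d²=261 > ρ²=54 → inactive
F = F_att + ΣF_rep = (-12.4104,2.4872)
Δp = p'−p = (-3.1026,0.6218); α = Δx/Fx = (-15513/5000) / (-15513/1250) = 1/4
check: Δy/Fy = (3109/5000) / (3109/1250) = 1/4 ✓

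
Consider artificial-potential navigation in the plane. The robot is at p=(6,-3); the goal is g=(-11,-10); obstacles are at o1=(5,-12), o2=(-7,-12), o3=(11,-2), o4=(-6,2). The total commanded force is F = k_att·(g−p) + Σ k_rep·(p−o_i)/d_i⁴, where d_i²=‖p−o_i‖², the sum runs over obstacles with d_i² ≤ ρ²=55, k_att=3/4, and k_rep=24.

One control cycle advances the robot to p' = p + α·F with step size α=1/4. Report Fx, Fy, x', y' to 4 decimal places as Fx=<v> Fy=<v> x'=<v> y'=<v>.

Fx=-12.9275 Fy=-5.2855 x'=2.7681 y'=-4.3214

F_att = 3/4·(g−p) = 3/4·(-17,-7) = (-12.7500,-5.2500)
o1: d²=82 > ρ²=55 → inactive
o2: d²=250 > ρ²=55 → inactive
o3: d²=26 ≤ ρ²=55; F_rep = 24·(-5,-1)/26² = (-0.1775,-0.0355)
o4: d²=169 > ρ²=55 → inactive
F = F_att + ΣF_rep = (-12.9275,-5.2855)
p' = p + 1/4·F = (2.7681,-4.3214)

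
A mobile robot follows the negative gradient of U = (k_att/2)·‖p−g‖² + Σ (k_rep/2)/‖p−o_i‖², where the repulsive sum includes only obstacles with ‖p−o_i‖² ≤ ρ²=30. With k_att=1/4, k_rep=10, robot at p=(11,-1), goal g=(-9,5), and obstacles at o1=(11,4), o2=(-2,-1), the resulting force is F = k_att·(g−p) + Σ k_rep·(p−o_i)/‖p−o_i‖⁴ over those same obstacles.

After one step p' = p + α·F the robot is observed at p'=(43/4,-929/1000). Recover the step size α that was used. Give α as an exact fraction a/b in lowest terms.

F_att = 1/4·(g−p) = 1/4·(-20,6) = (-5.0000,1.5000)
o1: d²=25 ≤ ρ²=30; F_rep = 10·(0,-5)/25² = (0.0000,-0.0800)
o2: d²=169 > ρ²=30 → inactive
F = F_att + ΣF_rep = (-5.0000,1.4200)
Δp = p'−p = (-0.2500,0.0710); α = Δx/Fx = (-1/4) / (-5) = 1/20
check: Δy/Fy = (71/1000) / (71/50) = 1/20 ✓

α = 1/20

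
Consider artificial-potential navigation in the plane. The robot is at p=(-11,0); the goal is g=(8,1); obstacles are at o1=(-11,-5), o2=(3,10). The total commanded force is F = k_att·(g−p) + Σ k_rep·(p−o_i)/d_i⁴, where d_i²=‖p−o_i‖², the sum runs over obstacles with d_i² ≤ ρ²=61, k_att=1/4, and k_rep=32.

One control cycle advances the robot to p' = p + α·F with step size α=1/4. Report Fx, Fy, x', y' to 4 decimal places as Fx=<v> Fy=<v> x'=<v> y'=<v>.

Fx=4.7500 Fy=0.5060 x'=-9.8125 y'=0.1265

F_att = 1/4·(g−p) = 1/4·(19,1) = (4.7500,0.2500)
o1: d²=25 ≤ ρ²=61; F_rep = 32·(0,5)/25² = (0.0000,0.2560)
o2: d²=296 > ρ²=61 → inactive
F = F_att + ΣF_rep = (4.7500,0.5060)
p' = p + 1/4·F = (-9.8125,0.1265)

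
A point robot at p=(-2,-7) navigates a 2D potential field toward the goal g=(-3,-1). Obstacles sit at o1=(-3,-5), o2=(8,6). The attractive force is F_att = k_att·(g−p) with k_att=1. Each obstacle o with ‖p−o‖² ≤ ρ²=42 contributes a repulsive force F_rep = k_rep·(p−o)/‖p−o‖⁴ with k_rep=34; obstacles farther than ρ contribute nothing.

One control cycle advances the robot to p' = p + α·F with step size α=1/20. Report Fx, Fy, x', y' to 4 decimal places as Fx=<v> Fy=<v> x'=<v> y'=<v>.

F_att = 1·(g−p) = 1·(-1,6) = (-1.0000,6.0000)
o1: d²=5 ≤ ρ²=42; F_rep = 34·(1,-2)/5² = (1.3600,-2.7200)
o2: d²=269 > ρ²=42 → inactive
F = F_att + ΣF_rep = (0.3600,3.2800)
p' = p + 1/20·F = (-1.9820,-6.8360)

Fx=0.3600 Fy=3.2800 x'=-1.9820 y'=-6.8360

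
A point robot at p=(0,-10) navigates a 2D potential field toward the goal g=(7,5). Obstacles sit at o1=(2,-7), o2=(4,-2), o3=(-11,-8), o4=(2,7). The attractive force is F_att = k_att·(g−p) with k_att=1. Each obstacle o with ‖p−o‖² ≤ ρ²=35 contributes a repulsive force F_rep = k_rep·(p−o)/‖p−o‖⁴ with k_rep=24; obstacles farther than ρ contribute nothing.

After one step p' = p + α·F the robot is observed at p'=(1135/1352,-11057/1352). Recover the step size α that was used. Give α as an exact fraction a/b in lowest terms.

α = 1/8

F_att = 1·(g−p) = 1·(7,15) = (7.0000,15.0000)
o1: d²=13 ≤ ρ²=35; F_rep = 24·(-2,-3)/13² = (-0.2840,-0.4260)
o2: d²=80 > ρ²=35 → inactive
o3: d²=125 > ρ²=35 → inactive
o4: d²=293 > ρ²=35 → inactive
F = F_att + ΣF_rep = (6.7160,14.5740)
Δp = p'−p = (0.8395,1.8217); α = Δx/Fx = (1135/1352) / (1135/169) = 1/8
check: Δy/Fy = (2463/1352) / (2463/169) = 1/8 ✓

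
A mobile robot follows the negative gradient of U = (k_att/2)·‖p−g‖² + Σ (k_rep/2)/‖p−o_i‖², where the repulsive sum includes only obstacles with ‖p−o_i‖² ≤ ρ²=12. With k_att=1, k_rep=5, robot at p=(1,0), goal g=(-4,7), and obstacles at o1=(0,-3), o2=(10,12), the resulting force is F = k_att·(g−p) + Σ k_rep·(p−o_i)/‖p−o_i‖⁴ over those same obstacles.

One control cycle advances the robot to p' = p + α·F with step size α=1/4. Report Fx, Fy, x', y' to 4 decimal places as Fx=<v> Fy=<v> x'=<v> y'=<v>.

Fx=-4.9500 Fy=7.1500 x'=-0.2375 y'=1.7875

F_att = 1·(g−p) = 1·(-5,7) = (-5.0000,7.0000)
o1: d²=10 ≤ ρ²=12; F_rep = 5·(1,3)/10² = (0.0500,0.1500)
o2: d²=225 > ρ²=12 → inactive
F = F_att + ΣF_rep = (-4.9500,7.1500)
p' = p + 1/4·F = (-0.2375,1.7875)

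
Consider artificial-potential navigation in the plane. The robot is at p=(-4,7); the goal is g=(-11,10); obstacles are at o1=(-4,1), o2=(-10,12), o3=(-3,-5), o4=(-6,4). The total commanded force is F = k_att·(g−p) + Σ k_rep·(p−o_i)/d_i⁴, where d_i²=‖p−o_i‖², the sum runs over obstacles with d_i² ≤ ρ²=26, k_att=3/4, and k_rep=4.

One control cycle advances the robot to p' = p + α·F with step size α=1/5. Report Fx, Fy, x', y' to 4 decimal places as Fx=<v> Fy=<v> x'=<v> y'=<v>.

F_att = 3/4·(g−p) = 3/4·(-7,3) = (-5.2500,2.2500)
o1: d²=36 > ρ²=26 → inactive
o2: d²=61 > ρ²=26 → inactive
o3: d²=145 > ρ²=26 → inactive
o4: d²=13 ≤ ρ²=26; F_rep = 4·(2,3)/13² = (0.0473,0.0710)
F = F_att + ΣF_rep = (-5.2027,2.3210)
p' = p + 1/5·F = (-5.0405,7.4642)

Fx=-5.2027 Fy=2.3210 x'=-5.0405 y'=7.4642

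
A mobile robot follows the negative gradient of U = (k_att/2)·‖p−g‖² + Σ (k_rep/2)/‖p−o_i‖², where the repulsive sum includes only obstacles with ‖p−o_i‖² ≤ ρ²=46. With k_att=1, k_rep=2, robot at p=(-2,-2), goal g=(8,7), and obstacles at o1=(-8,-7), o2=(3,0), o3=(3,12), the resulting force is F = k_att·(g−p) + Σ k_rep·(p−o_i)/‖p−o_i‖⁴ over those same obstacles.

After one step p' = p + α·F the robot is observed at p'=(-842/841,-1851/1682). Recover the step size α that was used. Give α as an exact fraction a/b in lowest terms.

F_att = 1·(g−p) = 1·(10,9) = (10.0000,9.0000)
o1: d²=61 > ρ²=46 → inactive
o2: d²=29 ≤ ρ²=46; F_rep = 2·(-5,-2)/29² = (-0.0119,-0.0048)
o3: d²=221 > ρ²=46 → inactive
F = F_att + ΣF_rep = (9.9881,8.9952)
Δp = p'−p = (0.9988,0.8995); α = Δx/Fx = (840/841) / (8400/841) = 1/10
check: Δy/Fy = (1513/1682) / (7565/841) = 1/10 ✓

α = 1/10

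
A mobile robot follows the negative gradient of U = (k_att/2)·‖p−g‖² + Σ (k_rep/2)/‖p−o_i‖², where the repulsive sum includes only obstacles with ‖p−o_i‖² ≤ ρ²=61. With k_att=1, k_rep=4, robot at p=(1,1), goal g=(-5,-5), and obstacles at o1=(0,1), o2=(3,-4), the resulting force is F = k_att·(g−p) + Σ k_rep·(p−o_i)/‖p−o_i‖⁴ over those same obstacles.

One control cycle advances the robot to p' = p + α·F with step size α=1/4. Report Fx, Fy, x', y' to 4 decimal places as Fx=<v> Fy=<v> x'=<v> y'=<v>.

F_att = 1·(g−p) = 1·(-6,-6) = (-6.0000,-6.0000)
o1: d²=1 ≤ ρ²=61; F_rep = 4·(1,0)/1² = (4.0000,0.0000)
o2: d²=29 ≤ ρ²=61; F_rep = 4·(-2,5)/29² = (-0.0095,0.0238)
F = F_att + ΣF_rep = (-2.0095,-5.9762)
p' = p + 1/4·F = (0.4976,-0.4941)

Fx=-2.0095 Fy=-5.9762 x'=0.4976 y'=-0.4941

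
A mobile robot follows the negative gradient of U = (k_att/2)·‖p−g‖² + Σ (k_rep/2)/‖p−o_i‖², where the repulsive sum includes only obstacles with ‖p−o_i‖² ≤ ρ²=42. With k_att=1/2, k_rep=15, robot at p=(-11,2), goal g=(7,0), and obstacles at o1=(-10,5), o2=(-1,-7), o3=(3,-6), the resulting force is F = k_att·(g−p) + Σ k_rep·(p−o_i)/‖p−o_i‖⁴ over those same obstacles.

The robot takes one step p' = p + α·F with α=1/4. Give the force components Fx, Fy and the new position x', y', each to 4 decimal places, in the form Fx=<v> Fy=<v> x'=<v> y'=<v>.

Fx=8.8500 Fy=-1.4500 x'=-8.7875 y'=1.6375

F_att = 1/2·(g−p) = 1/2·(18,-2) = (9.0000,-1.0000)
o1: d²=10 ≤ ρ²=42; F_rep = 15·(-1,-3)/10² = (-0.1500,-0.4500)
o2: d²=181 > ρ²=42 → inactive
o3: d²=260 > ρ²=42 → inactive
F = F_att + ΣF_rep = (8.8500,-1.4500)
p' = p + 1/4·F = (-8.7875,1.6375)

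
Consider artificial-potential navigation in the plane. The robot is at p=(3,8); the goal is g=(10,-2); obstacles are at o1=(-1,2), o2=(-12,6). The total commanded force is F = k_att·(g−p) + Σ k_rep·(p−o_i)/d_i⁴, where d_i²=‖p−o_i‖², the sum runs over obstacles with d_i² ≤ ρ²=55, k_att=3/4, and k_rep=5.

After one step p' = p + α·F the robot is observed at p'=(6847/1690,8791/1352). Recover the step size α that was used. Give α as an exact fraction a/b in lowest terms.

α = 1/5

F_att = 3/4·(g−p) = 3/4·(7,-10) = (5.2500,-7.5000)
o1: d²=52 ≤ ρ²=55; F_rep = 5·(4,6)/52² = (0.0074,0.0111)
o2: d²=229 > ρ²=55 → inactive
F = F_att + ΣF_rep = (5.2574,-7.4889)
Δp = p'−p = (1.0515,-1.4978); α = Δx/Fx = (1777/1690) / (1777/338) = 1/5
check: Δy/Fy = (-2025/1352) / (-10125/1352) = 1/5 ✓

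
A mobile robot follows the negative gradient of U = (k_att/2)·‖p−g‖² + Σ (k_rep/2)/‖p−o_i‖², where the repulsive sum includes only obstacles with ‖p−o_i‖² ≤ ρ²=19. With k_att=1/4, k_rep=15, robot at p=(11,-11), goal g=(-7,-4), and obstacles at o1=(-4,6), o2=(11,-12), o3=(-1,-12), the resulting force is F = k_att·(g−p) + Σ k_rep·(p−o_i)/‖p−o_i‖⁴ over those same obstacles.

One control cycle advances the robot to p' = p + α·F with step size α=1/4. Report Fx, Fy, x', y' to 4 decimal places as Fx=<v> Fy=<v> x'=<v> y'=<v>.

F_att = 1/4·(g−p) = 1/4·(-18,7) = (-4.5000,1.7500)
o1: d²=514 > ρ²=19 → inactive
o2: d²=1 ≤ ρ²=19; F_rep = 15·(0,1)/1² = (0.0000,15.0000)
o3: d²=145 > ρ²=19 → inactive
F = F_att + ΣF_rep = (-4.5000,16.7500)
p' = p + 1/4·F = (9.8750,-6.8125)

Fx=-4.5000 Fy=16.7500 x'=9.8750 y'=-6.8125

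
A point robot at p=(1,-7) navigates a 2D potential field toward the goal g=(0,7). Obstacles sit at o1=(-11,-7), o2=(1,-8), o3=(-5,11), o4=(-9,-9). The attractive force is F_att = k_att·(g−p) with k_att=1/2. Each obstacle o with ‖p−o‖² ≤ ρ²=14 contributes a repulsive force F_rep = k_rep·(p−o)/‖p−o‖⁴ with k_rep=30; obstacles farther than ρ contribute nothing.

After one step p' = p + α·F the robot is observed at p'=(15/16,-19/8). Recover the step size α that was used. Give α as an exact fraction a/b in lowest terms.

F_att = 1/2·(g−p) = 1/2·(-1,14) = (-0.5000,7.0000)
o1: d²=144 > ρ²=14 → inactive
o2: d²=1 ≤ ρ²=14; F_rep = 30·(0,1)/1² = (0.0000,30.0000)
o3: d²=360 > ρ²=14 → inactive
o4: d²=104 > ρ²=14 → inactive
F = F_att + ΣF_rep = (-0.5000,37.0000)
Δp = p'−p = (-0.0625,4.6250); α = Δx/Fx = (-1/16) / (-1/2) = 1/8
check: Δy/Fy = (37/8) / (37) = 1/8 ✓

α = 1/8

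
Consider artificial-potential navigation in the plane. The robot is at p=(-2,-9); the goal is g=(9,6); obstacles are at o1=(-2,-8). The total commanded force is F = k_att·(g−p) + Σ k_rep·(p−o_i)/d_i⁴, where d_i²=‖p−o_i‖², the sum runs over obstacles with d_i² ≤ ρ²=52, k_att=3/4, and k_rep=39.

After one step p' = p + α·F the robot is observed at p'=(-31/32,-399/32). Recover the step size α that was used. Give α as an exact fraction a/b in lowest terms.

α = 1/8

F_att = 3/4·(g−p) = 3/4·(11,15) = (8.2500,11.2500)
o1: d²=1 ≤ ρ²=52; F_rep = 39·(0,-1)/1² = (0.0000,-39.0000)
F = F_att + ΣF_rep = (8.2500,-27.7500)
Δp = p'−p = (1.0312,-3.4688); α = Δx/Fx = (33/32) / (33/4) = 1/8
check: Δy/Fy = (-111/32) / (-111/4) = 1/8 ✓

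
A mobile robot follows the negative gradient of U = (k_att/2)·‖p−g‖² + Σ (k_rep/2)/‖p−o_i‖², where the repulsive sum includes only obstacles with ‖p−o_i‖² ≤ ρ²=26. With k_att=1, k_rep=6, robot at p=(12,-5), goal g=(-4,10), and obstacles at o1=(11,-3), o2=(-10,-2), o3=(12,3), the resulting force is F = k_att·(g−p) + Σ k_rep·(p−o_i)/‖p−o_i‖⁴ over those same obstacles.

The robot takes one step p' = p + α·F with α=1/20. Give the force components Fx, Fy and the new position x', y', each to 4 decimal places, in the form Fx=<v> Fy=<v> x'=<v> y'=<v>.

F_att = 1·(g−p) = 1·(-16,15) = (-16.0000,15.0000)
o1: d²=5 ≤ ρ²=26; F_rep = 6·(1,-2)/5² = (0.2400,-0.4800)
o2: d²=493 > ρ²=26 → inactive
o3: d²=64 > ρ²=26 → inactive
F = F_att + ΣF_rep = (-15.7600,14.5200)
p' = p + 1/20·F = (11.2120,-4.2740)

Fx=-15.7600 Fy=14.5200 x'=11.2120 y'=-4.2740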